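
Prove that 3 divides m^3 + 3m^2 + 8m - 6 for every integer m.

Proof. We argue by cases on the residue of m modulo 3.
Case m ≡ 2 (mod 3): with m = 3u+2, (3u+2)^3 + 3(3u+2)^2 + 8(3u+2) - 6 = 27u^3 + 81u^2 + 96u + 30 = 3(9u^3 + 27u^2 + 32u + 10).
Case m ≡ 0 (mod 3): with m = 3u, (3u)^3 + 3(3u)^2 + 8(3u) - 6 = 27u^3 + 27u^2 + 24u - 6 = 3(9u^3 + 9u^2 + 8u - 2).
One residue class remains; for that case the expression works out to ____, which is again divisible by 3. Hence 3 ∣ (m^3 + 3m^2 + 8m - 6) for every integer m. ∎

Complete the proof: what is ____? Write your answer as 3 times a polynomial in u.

3(9u^3 + 18u^2 + 17u + 2)

The residues treated are {2, 0}, so the missing case is m ≡ 1 (mod 3); write m = 3u+1.
Then (3u+1)^3 + 3(3u+1)^2 + 8(3u+1) - 6 = 27u^3 + 54u^2 + 51u + 6 = 3(9u^3 + 18u^2 + 17u + 2).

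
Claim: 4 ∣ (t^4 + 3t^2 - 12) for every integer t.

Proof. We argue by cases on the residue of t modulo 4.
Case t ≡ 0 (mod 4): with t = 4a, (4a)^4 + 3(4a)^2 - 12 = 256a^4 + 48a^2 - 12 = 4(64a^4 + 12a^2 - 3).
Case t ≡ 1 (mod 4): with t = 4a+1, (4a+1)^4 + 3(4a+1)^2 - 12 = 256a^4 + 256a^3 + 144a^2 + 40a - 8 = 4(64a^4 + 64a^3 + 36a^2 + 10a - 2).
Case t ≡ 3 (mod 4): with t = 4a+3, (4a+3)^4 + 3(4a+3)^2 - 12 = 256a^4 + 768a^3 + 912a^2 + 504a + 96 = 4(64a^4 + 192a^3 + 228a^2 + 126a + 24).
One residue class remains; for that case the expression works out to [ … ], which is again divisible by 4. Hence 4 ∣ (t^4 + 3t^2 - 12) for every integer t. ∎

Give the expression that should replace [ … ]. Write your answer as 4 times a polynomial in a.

4(64a^4 + 128a^3 + 108a^2 + 44a + 4)

The residues treated are {0, 1, 3}, so the missing case is t ≡ 2 (mod 4); write t = 4a+2.
Then (4a+2)^4 + 3(4a+2)^2 - 12 = 256a^4 + 512a^3 + 432a^2 + 176a + 16 = 4(64a^4 + 128a^3 + 108a^2 + 44a + 4).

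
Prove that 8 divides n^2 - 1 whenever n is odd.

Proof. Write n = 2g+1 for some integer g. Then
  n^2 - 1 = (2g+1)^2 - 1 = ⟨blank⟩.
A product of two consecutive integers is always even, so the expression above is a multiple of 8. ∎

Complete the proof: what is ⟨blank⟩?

4g(g + 1)

(2g+1)^2 - 1 = 4g^2 + 4g + 1 - 1 = 4g^2 + 4g = 4g(g+1).
Since g and g+1 are consecutive, g(g+1) is even, and 4·(even) is a multiple of 8.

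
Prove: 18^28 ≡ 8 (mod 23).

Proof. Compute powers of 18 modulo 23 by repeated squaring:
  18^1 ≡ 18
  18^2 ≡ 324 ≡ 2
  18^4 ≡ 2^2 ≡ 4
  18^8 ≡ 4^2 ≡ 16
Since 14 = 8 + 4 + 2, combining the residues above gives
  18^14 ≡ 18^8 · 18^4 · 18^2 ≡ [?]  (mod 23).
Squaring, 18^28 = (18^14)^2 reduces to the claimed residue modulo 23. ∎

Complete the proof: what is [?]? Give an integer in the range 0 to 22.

13

Multiply the listed residues: 16 · 4 · 2 = 64 → 128.
Reducing modulo 23: 128 = 5·23 + 13, so 18^14 ≡ 13.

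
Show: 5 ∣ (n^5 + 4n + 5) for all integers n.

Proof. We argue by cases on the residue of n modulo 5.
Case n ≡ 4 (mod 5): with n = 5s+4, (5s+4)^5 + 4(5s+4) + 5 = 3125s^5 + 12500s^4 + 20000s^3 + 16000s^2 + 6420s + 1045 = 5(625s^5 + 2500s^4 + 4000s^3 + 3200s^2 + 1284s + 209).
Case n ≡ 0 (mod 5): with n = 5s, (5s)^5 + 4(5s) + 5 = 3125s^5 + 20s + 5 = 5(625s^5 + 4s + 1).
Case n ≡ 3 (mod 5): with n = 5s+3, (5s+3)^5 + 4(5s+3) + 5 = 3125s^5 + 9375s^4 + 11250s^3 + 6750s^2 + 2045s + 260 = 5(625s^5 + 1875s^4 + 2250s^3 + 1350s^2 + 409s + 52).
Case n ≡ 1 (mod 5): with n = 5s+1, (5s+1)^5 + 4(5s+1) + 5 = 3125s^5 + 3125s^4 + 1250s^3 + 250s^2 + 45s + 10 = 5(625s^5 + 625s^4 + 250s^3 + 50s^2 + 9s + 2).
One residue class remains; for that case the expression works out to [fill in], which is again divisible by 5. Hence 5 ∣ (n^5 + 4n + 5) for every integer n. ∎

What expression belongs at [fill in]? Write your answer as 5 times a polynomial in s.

The residues treated are {4, 0, 3, 1}, so the missing case is n ≡ 2 (mod 5); write n = 5s+2.
Then (5s+2)^5 + 4(5s+2) + 5 = 3125s^5 + 6250s^4 + 5000s^3 + 2000s^2 + 420s + 45 = 5(625s^5 + 1250s^4 + 1000s^3 + 400s^2 + 84s + 9).

5(625s^5 + 1250s^4 + 1000s^3 + 400s^2 + 84s + 9)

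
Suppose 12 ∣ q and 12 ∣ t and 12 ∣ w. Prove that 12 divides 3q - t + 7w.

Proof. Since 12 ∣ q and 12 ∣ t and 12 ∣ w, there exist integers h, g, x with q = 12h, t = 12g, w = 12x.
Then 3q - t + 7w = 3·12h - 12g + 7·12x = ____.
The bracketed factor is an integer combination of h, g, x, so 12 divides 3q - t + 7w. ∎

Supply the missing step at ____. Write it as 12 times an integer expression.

12(-g + 3h + 7x)

Pull the common 12 out of every term: 3·12h - 12g + 7·12x = 12(-g + 3h + 7x).
-g + 3h + 7x is an integer, which exhibits the divisibility.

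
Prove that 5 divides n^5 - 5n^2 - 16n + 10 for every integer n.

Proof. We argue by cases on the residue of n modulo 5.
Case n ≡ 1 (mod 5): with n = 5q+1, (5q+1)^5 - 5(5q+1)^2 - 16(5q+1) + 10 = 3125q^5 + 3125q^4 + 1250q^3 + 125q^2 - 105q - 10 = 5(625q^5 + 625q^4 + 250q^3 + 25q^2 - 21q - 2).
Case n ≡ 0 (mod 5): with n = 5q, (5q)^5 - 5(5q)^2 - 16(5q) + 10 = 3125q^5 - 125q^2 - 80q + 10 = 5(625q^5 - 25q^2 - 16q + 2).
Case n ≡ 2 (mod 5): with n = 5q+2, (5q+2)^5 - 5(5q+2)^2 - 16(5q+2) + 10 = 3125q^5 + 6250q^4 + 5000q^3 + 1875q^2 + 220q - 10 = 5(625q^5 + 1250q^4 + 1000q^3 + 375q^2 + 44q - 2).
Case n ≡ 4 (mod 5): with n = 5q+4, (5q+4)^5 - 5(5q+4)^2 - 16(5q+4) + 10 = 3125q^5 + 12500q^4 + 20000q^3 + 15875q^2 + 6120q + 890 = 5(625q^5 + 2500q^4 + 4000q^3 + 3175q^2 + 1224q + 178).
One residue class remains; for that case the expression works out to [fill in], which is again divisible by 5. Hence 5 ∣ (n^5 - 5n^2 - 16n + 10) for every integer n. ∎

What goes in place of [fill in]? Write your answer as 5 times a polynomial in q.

Only n ≡ 3 (mod 5) is unaccounted for. Put n = 5q+3:
(5q+3)^5 - 5(5q+3)^2 - 16(5q+3) + 10 expands to 3125q^5 + 9375q^4 + 11250q^3 + 6625q^2 + 1795q + 160,
and factoring out 5 leaves 5(625q^5 + 1875q^4 + 2250q^3 + 1325q^2 + 359q + 32).

5(625q^5 + 1875q^4 + 2250q^3 + 1325q^2 + 359q + 32)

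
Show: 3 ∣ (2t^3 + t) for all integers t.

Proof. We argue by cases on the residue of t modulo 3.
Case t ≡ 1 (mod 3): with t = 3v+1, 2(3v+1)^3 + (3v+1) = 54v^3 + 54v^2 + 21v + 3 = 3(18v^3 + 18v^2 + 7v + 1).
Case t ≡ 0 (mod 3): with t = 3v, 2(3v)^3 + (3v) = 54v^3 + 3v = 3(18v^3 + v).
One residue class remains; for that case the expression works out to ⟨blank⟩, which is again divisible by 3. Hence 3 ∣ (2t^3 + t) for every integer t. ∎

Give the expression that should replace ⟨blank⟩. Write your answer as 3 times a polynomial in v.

3(18v^3 + 36v^2 + 25v + 6)

Only t ≡ 2 (mod 3) is unaccounted for. Put t = 3v+2:
2(3v+2)^3 + (3v+2) expands to 54v^3 + 108v^2 + 75v + 18,
and factoring out 3 leaves 3(18v^3 + 36v^2 + 25v + 6).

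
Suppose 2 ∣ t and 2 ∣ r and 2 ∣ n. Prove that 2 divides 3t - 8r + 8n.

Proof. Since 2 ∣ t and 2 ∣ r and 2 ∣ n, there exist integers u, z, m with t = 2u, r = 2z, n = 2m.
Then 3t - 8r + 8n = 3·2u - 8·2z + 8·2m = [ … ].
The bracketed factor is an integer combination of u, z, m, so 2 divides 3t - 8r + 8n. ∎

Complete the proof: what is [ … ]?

Each term has a factor of 2: 3·2u - 8·2z + 8·2m = 2·(8m + 3u - 8z).
Since 8m + 3u - 8z is an integer, 2 ∣ (3t - 8r + 8n).

2(8m + 3u - 8z)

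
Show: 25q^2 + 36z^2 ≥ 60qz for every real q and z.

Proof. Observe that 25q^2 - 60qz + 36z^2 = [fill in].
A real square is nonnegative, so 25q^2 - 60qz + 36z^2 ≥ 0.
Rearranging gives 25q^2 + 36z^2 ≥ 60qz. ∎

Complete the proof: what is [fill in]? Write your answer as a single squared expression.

The leading and trailing coefficients are 5^2 and 6^2, and 60 = 2·5·6, so the trinomial is (5q - 6z)^2.
Hence 25q^2 - 60qz + 36z^2 ≥ 0.

(5q - 6z)^2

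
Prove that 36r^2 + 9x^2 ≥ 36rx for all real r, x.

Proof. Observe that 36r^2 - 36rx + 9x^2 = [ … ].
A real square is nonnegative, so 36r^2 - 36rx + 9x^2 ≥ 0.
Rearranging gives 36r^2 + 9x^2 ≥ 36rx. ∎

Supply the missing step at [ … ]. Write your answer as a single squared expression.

(6r - 3x)^2

36r^2 - 36rx + 9x^2 is a perfect-square trinomial: the outer terms are (6r)^2 and (3x)^2, and the cross term is -2·6r·3x.
So 36r^2 - 36rx + 9x^2 = (6r - 3x)^2 ≥ 0.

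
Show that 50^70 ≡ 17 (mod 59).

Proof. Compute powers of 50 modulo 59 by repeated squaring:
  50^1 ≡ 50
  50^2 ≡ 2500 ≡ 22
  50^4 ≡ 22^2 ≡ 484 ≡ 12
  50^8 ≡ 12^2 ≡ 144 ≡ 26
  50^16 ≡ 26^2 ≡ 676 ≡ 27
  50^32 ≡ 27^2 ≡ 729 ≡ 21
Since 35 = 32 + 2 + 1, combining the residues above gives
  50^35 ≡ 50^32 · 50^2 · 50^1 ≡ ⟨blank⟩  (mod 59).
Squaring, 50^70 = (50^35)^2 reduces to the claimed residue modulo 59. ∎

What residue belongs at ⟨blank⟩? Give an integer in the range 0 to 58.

50^32 · 50^2 · 50^1 ≡ 21 · 22 · 50 = 23100.
23100 mod 59 = 31, so 50^35 ≡ 31 (mod 59).

31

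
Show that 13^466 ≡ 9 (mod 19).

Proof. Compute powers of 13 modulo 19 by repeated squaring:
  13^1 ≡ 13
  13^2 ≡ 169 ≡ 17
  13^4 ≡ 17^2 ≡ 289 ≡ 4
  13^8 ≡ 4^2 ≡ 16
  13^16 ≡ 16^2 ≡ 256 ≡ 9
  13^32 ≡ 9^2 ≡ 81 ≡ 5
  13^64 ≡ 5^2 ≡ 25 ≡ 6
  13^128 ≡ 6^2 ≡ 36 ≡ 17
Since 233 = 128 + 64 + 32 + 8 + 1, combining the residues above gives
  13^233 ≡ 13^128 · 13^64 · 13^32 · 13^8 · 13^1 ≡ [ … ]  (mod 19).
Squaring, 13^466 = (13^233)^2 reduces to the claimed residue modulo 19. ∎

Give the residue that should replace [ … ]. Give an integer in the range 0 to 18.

3

Multiply the listed residues: 17 · 6 · 5 · 16 · 13 = 102 → 510 → 8160 → 106080.
Reducing modulo 19: 106080 = 5583·19 + 3, so 13^233 ≡ 3.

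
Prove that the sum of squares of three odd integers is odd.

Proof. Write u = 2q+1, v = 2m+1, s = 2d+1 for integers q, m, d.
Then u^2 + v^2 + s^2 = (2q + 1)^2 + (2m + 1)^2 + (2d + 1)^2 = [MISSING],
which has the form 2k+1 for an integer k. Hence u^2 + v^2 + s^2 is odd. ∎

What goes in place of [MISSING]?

2(2d^2 + 2d + 2m^2 + 2m + 2q^2 + 2q + 1) + 1

(2q + 1)^2 + (2m + 1)^2 + (2d + 1)^2 = 4d^2 + 4d + 4m^2 + 4m + 4q^2 + 4q + 3
= 2(2d^2 + 2d + 2m^2 + 2m + 2q^2 + 2q + 1) + 1.
Since 2d^2 + 2d + 2m^2 + 2m + 2q^2 + 2q + 1 is an integer, the sum of squares is of the form 2k+1 for an integer k.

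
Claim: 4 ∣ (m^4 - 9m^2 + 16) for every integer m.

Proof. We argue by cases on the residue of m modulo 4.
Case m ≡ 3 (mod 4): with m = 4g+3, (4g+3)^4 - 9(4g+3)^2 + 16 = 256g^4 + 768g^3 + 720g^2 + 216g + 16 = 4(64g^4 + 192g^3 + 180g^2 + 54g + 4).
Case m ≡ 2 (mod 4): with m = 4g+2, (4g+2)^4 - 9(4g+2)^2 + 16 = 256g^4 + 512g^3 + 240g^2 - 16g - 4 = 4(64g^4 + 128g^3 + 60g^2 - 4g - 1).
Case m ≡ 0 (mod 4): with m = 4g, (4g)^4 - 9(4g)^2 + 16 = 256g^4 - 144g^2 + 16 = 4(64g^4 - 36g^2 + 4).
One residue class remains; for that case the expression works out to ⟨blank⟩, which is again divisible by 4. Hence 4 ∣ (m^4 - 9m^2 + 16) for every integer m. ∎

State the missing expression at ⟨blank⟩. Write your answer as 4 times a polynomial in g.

4(64g^4 + 64g^3 - 12g^2 - 14g + 2)

The residues treated are {3, 2, 0}, so the missing case is m ≡ 1 (mod 4); write m = 4g+1.
Then (4g+1)^4 - 9(4g+1)^2 + 16 = 256g^4 + 256g^3 - 48g^2 - 56g + 8 = 4(64g^4 + 64g^3 - 12g^2 - 14g + 2).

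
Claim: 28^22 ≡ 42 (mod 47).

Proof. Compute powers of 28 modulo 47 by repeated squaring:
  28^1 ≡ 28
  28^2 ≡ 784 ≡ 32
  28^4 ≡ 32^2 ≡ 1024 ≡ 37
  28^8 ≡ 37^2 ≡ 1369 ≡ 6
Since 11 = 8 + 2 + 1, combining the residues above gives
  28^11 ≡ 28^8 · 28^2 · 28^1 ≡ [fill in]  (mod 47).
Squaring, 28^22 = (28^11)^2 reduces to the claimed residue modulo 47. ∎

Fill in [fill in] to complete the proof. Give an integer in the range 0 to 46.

28^8 · 28^2 · 28^1 ≡ 6 · 32 · 28 = 5376.
5376 mod 47 = 18, so 28^11 ≡ 18 (mod 47).

18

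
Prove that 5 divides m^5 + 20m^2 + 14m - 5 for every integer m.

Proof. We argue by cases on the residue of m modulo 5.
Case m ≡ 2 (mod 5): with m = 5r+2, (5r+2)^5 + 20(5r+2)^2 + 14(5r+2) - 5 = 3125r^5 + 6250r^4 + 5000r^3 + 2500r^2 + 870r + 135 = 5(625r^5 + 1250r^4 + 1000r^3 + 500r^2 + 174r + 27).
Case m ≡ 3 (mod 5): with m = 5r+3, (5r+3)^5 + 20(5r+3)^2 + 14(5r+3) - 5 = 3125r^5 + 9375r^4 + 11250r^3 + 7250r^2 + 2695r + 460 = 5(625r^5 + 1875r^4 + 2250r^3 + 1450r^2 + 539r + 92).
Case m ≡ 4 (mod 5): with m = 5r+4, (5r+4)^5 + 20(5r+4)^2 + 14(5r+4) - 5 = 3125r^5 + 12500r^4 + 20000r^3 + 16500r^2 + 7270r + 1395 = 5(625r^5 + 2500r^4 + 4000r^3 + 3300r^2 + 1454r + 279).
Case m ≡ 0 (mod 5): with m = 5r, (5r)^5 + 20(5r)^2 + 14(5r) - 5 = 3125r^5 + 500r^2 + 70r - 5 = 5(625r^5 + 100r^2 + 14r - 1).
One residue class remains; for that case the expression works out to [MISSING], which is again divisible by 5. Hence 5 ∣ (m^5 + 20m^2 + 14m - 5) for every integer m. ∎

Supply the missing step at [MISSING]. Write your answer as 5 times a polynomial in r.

5(625r^5 + 625r^4 + 250r^3 + 150r^2 + 59r + 6)

Only m ≡ 1 (mod 5) is unaccounted for. Put m = 5r+1:
(5r+1)^5 + 20(5r+1)^2 + 14(5r+1) - 5 expands to 3125r^5 + 3125r^4 + 1250r^3 + 750r^2 + 295r + 30,
and factoring out 5 leaves 5(625r^5 + 625r^4 + 250r^3 + 150r^2 + 59r + 6).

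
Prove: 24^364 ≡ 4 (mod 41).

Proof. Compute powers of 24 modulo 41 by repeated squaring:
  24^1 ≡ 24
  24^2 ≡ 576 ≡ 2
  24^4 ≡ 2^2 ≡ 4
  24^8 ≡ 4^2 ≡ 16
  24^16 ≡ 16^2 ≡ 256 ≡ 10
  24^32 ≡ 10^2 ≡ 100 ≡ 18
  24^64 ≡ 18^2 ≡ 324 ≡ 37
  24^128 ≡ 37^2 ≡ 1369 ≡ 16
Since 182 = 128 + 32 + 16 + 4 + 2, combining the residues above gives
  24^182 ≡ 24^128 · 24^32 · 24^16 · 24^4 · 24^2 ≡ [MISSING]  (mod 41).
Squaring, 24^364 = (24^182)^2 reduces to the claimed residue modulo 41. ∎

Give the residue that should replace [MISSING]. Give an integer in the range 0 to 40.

24^128 · 24^32 · 24^16 · 24^4 · 24^2 ≡ 16 · 18 · 10 · 4 · 2 = 23040.
23040 mod 41 = 39, so 24^182 ≡ 39 (mod 41).

39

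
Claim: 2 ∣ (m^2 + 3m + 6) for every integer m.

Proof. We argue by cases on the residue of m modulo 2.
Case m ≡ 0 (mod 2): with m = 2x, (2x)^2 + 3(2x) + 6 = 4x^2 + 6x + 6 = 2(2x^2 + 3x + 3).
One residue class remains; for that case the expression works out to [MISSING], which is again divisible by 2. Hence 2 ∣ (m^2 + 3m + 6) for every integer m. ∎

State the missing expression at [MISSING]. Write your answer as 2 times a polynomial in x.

2(2x^2 + 5x + 5)

Only m ≡ 1 (mod 2) is unaccounted for. Put m = 2x+1:
(2x+1)^2 + 3(2x+1) + 6 expands to 4x^2 + 10x + 10,
and factoring out 2 leaves 2(2x^2 + 5x + 5).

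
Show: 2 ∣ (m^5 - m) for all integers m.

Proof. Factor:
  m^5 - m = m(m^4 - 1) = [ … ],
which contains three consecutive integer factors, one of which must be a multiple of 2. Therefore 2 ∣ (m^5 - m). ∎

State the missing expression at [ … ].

m^4 - 1 = (m^2 - 1)(m^2 + 1), and m^2 - 1 = (m-1)(m+1).
So m(m^4 - 1) = (m - 1)m(m + 1)(m^2 + 1).

(m - 1)m(m + 1)(m^2 + 1)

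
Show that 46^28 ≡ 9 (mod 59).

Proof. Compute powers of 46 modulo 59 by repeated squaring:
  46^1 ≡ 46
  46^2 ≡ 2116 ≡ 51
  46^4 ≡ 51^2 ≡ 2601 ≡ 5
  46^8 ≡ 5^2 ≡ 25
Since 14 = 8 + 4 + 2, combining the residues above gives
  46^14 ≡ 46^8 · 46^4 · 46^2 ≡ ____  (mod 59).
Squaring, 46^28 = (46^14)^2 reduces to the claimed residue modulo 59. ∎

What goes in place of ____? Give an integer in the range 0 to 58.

3

46^8 · 46^4 · 46^2 ≡ 25 · 5 · 51 = 6375.
6375 mod 59 = 3, so 46^14 ≡ 3 (mod 59).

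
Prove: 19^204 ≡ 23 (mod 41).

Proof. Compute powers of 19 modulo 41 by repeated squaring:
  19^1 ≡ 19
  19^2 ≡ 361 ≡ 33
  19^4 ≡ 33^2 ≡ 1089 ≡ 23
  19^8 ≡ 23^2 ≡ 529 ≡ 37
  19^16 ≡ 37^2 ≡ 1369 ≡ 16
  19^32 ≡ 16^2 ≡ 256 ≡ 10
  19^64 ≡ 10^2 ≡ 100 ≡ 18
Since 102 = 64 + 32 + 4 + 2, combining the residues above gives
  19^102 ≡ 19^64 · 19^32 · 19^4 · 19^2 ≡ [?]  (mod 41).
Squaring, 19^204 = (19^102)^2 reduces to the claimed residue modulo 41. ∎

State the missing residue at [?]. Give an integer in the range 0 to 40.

8

Multiply the listed residues: 18 · 10 · 23 · 33 = 180 → 4140 → 136620.
Reducing modulo 41: 136620 = 3332·41 + 8, so 19^102 ≡ 8.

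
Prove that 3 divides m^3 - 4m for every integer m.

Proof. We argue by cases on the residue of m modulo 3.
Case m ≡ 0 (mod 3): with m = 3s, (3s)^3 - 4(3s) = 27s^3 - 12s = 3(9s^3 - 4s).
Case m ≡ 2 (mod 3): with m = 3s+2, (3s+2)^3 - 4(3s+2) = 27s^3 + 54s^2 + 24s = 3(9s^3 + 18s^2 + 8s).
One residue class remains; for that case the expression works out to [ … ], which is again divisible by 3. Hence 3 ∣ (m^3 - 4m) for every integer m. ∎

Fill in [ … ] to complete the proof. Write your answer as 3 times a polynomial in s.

3(9s^3 + 9s^2 - s - 1)

Only m ≡ 1 (mod 3) is unaccounted for. Put m = 3s+1:
(3s+1)^3 - 4(3s+1) expands to 27s^3 + 27s^2 - 3s - 3,
and factoring out 3 leaves 3(9s^3 + 9s^2 - s - 1).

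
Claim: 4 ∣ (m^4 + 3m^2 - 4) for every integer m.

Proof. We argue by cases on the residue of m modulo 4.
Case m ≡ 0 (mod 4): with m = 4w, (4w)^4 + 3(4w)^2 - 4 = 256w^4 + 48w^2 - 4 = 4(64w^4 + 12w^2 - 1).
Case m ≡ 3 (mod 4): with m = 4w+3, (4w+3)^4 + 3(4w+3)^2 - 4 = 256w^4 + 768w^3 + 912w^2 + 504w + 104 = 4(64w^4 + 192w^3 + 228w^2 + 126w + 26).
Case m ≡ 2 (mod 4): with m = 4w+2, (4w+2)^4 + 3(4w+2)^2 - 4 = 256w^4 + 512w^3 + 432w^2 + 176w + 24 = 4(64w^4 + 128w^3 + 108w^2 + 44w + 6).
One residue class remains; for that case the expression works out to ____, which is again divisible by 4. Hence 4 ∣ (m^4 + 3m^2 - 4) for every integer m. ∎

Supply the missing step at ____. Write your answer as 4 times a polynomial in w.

The residues treated are {0, 3, 2}, so the missing case is m ≡ 1 (mod 4); write m = 4w+1.
Then (4w+1)^4 + 3(4w+1)^2 - 4 = 256w^4 + 256w^3 + 144w^2 + 40w = 4(64w^4 + 64w^3 + 36w^2 + 10w).

4(64w^4 + 64w^3 + 36w^2 + 10w)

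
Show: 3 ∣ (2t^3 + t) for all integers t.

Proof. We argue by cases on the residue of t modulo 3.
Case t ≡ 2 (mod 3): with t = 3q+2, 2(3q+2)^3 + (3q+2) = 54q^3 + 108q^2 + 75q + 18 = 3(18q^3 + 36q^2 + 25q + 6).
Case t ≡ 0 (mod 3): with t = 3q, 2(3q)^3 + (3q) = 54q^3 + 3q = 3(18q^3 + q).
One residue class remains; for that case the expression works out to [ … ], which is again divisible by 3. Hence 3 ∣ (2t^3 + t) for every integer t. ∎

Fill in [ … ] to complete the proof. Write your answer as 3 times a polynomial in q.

3(18q^3 + 18q^2 + 7q + 1)

Only t ≡ 1 (mod 3) is unaccounted for. Put t = 3q+1:
2(3q+1)^3 + (3q+1) expands to 54q^3 + 54q^2 + 21q + 3,
and factoring out 3 leaves 3(18q^3 + 18q^2 + 7q + 1).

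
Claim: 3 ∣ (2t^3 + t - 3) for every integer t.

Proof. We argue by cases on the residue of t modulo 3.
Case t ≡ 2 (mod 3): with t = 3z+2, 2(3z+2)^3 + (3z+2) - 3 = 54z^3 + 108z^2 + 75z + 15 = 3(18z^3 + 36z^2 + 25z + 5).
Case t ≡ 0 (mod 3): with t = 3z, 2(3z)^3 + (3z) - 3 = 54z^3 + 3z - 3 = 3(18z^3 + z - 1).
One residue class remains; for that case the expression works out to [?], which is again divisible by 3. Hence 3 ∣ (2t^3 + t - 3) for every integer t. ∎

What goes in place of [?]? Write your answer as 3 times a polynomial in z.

3(18z^3 + 18z^2 + 7z)

Only t ≡ 1 (mod 3) is unaccounted for. Put t = 3z+1:
2(3z+1)^3 + (3z+1) - 3 expands to 54z^3 + 54z^2 + 21z,
and factoring out 3 leaves 3(18z^3 + 18z^2 + 7z).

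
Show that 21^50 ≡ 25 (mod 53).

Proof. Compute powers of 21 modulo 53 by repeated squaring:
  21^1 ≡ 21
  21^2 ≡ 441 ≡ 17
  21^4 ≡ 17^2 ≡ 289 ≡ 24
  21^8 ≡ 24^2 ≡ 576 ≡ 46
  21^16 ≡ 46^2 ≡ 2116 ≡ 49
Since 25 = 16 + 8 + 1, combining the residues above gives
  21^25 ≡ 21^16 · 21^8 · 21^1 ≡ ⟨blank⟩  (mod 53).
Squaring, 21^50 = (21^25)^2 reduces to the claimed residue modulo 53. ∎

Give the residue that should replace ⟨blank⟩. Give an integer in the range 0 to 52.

Multiply the listed residues: 49 · 46 · 21 = 2254 → 47334.
Reducing modulo 53: 47334 = 893·53 + 5, so 21^25 ≡ 5.

5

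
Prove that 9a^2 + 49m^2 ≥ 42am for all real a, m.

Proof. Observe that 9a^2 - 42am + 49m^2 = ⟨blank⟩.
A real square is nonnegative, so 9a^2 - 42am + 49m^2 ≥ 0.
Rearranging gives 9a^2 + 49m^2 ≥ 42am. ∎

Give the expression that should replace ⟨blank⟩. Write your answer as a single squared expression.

9a^2 - 42am + 49m^2 is a perfect-square trinomial: the outer terms are (3a)^2 and (7m)^2, and the cross term is -2·3a·7m.
So 9a^2 - 42am + 49m^2 = (3a - 7m)^2 ≥ 0.

(3a - 7m)^2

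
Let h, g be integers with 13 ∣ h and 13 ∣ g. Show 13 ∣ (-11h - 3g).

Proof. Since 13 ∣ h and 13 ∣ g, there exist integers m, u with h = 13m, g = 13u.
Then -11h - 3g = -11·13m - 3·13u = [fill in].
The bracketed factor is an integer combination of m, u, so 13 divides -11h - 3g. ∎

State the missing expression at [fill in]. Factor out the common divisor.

13(-11m - 3u)

Each term has a factor of 13: -11·13m - 3·13u = 13·(-11m - 3u).
Since -11m - 3u is an integer, 13 ∣ (-11h - 3g).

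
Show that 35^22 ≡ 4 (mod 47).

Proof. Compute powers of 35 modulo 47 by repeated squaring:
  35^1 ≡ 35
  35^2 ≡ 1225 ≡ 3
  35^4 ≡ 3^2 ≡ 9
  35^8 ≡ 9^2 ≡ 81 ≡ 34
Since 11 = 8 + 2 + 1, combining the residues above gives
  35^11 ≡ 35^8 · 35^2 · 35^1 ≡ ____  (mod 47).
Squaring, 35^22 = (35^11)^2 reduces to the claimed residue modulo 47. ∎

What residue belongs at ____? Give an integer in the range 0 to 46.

Multiply the listed residues: 34 · 3 · 35 = 102 → 3570.
Reducing modulo 47: 3570 = 75·47 + 45, so 35^11 ≡ 45.

45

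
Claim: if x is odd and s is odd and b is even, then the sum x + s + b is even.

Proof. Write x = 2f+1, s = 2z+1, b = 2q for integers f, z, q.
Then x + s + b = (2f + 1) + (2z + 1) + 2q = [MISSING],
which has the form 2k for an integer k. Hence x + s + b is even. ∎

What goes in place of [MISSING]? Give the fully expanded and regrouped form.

2(f + q + z + 1)

Expanding: (2f + 1) + (2z + 1) + 2q = 2f + 2q + 2z + 2.
Every term is even; pulling out the factor of 2 gives 2(f + q + z + 1).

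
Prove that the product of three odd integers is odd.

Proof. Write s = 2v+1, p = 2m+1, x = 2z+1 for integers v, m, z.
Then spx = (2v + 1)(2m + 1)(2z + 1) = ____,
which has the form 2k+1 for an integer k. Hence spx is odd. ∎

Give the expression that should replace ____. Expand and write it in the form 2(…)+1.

2(4mvz + 2mv + 2mz + m + 2vz + v + z) + 1

Expanding: (2v + 1)(2m + 1)(2z + 1) = 8mvz + 4mv + 4mz + 2m + 4vz + 2v + 2z + 1.
Every term except the constant is even, so this is 2(4mvz + 2mv + 2mz + m + 2vz + v + z) + 1,
and 4mvz + 2mv + 2mz + m + 2vz + v + z ∈ ℤ gives the required form.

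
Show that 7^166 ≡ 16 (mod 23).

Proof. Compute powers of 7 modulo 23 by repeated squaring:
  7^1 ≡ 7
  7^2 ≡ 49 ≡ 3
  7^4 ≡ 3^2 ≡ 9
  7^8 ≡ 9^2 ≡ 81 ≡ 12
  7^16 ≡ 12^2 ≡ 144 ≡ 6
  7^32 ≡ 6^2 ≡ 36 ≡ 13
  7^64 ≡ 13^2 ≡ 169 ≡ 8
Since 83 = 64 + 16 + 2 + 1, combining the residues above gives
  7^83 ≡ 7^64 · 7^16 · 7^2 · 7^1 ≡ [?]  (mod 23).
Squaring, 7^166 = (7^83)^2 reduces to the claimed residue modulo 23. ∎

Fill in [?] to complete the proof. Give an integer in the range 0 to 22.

7^64 · 7^16 · 7^2 · 7^1 ≡ 8 · 6 · 3 · 7 = 1008.
1008 mod 23 = 19, so 7^83 ≡ 19 (mod 23).

19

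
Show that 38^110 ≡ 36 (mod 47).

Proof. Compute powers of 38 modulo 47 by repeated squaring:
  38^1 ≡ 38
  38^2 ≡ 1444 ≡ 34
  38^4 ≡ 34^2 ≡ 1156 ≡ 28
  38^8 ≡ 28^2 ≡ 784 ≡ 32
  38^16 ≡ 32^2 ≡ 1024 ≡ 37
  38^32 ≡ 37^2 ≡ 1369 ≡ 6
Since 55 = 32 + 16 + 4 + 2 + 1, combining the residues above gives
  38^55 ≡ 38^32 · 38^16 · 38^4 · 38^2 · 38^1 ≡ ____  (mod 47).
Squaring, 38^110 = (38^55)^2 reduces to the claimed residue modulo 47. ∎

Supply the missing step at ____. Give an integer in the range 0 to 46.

41

38^32 · 38^16 · 38^4 · 38^2 · 38^1 ≡ 6 · 37 · 28 · 34 · 38 = 8031072.
8031072 mod 47 = 41, so 38^55 ≡ 41 (mod 47).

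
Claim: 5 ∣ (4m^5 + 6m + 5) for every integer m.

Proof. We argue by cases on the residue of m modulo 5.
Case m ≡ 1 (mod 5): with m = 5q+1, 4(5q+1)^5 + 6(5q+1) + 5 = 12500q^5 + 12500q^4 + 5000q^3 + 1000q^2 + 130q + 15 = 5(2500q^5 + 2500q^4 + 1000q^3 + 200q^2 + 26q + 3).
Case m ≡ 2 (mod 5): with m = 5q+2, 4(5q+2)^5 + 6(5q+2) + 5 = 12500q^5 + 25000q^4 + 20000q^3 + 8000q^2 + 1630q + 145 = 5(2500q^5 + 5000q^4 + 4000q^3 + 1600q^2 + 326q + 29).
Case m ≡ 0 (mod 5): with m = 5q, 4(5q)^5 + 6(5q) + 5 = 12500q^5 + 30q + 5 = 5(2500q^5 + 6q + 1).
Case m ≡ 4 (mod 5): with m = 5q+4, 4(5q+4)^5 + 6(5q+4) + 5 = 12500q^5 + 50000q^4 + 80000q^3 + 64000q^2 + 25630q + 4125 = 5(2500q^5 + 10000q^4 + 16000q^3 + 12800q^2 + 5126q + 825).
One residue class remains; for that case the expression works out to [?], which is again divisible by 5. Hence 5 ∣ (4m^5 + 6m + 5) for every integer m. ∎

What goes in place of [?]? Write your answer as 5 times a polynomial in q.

5(2500q^5 + 7500q^4 + 9000q^3 + 5400q^2 + 1626q + 199)

Only m ≡ 3 (mod 5) is unaccounted for. Put m = 5q+3:
4(5q+3)^5 + 6(5q+3) + 5 expands to 12500q^5 + 37500q^4 + 45000q^3 + 27000q^2 + 8130q + 995,
and factoring out 5 leaves 5(2500q^5 + 7500q^4 + 9000q^3 + 5400q^2 + 1626q + 199).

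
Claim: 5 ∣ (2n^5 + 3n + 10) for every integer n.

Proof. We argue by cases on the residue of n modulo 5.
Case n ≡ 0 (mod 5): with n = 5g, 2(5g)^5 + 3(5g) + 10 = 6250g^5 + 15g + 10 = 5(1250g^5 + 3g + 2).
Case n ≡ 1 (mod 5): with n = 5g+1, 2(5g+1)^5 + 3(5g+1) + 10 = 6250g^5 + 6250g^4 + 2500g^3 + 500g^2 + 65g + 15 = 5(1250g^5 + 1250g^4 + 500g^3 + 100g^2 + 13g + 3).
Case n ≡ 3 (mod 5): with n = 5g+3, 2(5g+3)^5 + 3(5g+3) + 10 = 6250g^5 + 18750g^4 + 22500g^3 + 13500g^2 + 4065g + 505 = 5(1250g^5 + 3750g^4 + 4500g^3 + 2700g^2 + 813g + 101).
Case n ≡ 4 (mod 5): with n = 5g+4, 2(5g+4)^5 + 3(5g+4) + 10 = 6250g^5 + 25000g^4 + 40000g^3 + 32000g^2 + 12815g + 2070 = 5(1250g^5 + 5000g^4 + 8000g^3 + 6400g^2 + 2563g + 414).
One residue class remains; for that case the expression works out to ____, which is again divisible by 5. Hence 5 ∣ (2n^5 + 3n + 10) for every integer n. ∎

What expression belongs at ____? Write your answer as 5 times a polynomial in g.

5(1250g^5 + 2500g^4 + 2000g^3 + 800g^2 + 163g + 16)

Only n ≡ 2 (mod 5) is unaccounted for. Put n = 5g+2:
2(5g+2)^5 + 3(5g+2) + 10 expands to 6250g^5 + 12500g^4 + 10000g^3 + 4000g^2 + 815g + 80,
and factoring out 5 leaves 5(1250g^5 + 2500g^4 + 2000g^3 + 800g^2 + 163g + 16).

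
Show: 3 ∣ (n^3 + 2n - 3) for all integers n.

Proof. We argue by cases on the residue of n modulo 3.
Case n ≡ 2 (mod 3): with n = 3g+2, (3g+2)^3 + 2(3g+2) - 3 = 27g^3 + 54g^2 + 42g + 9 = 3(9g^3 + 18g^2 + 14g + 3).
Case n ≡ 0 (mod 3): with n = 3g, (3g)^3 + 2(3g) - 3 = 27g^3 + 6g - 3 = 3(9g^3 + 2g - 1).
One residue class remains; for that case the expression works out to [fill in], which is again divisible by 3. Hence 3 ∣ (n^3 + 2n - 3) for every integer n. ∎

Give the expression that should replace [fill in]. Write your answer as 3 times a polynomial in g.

3(9g^3 + 9g^2 + 5g)

Only n ≡ 1 (mod 3) is unaccounted for. Put n = 3g+1:
(3g+1)^3 + 2(3g+1) - 3 expands to 27g^3 + 27g^2 + 15g,
and factoring out 3 leaves 3(9g^3 + 9g^2 + 5g).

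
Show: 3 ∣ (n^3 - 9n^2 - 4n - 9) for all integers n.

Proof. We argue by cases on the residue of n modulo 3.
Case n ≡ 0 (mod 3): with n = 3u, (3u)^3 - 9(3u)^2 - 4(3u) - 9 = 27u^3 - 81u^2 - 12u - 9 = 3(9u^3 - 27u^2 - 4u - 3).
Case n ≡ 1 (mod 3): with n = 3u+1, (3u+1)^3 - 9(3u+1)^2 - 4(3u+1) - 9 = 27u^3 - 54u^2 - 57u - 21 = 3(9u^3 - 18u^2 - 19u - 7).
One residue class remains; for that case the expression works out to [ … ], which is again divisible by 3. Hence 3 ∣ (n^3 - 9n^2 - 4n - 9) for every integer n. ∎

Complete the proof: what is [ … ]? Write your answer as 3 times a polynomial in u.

Only n ≡ 2 (mod 3) is unaccounted for. Put n = 3u+2:
(3u+2)^3 - 9(3u+2)^2 - 4(3u+2) - 9 expands to 27u^3 - 27u^2 - 84u - 45,
and factoring out 3 leaves 3(9u^3 - 9u^2 - 28u - 15).

3(9u^3 - 9u^2 - 28u - 15)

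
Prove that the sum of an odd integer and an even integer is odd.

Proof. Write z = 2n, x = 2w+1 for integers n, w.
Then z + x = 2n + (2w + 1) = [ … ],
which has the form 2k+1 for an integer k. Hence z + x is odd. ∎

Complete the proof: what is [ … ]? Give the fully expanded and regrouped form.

2(n + w) + 1

2n + (2w + 1) = 2n + 2w + 1
= 2(n + w) + 1.
Since n + w is an integer, the sum is of the form 2k+1 for an integer k.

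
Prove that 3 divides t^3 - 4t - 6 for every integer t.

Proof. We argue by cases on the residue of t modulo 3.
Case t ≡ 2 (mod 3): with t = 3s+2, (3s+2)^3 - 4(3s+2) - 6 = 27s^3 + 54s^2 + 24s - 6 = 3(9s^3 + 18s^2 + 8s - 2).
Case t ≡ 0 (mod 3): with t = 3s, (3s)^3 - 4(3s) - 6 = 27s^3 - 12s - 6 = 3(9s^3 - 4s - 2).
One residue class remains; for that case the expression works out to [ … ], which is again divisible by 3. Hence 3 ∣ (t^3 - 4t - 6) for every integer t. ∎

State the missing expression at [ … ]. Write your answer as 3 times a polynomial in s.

3(9s^3 + 9s^2 - s - 3)

The residues treated are {2, 0}, so the missing case is t ≡ 1 (mod 3); write t = 3s+1.
Then (3s+1)^3 - 4(3s+1) - 6 = 27s^3 + 27s^2 - 3s - 9 = 3(9s^3 + 9s^2 - s - 3).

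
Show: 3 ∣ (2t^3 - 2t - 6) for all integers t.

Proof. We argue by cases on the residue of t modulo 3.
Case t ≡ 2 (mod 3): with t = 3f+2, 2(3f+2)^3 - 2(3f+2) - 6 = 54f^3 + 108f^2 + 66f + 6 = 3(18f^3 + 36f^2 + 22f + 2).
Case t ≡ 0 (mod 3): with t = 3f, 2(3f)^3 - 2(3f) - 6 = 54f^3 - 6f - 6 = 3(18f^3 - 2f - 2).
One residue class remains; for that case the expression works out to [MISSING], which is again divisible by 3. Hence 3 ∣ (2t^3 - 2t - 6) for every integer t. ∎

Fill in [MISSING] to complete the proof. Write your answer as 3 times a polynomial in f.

The residues treated are {2, 0}, so the missing case is t ≡ 1 (mod 3); write t = 3f+1.
Then 2(3f+1)^3 - 2(3f+1) - 6 = 54f^3 + 54f^2 + 12f - 6 = 3(18f^3 + 18f^2 + 4f - 2).

3(18f^3 + 18f^2 + 4f - 2)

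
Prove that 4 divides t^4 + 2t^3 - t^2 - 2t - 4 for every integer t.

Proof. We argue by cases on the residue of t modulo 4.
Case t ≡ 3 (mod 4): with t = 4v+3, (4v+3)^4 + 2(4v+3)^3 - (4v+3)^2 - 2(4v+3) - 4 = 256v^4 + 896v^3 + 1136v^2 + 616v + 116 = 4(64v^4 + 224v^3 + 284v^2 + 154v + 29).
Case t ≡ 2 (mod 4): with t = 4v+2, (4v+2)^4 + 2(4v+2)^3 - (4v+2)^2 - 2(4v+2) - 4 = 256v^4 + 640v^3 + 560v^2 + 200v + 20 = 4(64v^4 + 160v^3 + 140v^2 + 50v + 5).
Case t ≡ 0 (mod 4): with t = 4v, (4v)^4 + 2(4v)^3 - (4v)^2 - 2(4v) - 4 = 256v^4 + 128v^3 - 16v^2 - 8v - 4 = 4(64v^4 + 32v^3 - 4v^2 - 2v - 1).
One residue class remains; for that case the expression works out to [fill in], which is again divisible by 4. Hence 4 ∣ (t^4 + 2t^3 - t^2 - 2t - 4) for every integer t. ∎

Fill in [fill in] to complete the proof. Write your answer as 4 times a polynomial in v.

4(64v^4 + 96v^3 + 44v^2 + 6v - 1)

The residues treated are {3, 2, 0}, so the missing case is t ≡ 1 (mod 4); write t = 4v+1.
Then (4v+1)^4 + 2(4v+1)^3 - (4v+1)^2 - 2(4v+1) - 4 = 256v^4 + 384v^3 + 176v^2 + 24v - 4 = 4(64v^4 + 96v^3 + 44v^2 + 6v - 1).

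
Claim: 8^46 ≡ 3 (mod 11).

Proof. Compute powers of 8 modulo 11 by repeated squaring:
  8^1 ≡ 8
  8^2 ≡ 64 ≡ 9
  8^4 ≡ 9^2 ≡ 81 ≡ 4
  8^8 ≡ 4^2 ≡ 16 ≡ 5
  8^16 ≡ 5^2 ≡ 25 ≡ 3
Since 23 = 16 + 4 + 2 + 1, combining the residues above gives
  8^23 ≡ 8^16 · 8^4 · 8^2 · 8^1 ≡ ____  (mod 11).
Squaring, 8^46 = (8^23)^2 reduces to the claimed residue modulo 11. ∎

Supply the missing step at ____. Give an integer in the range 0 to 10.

6

8^16 · 8^4 · 8^2 · 8^1 ≡ 3 · 4 · 9 · 8 = 864.
864 mod 11 = 6, so 8^23 ≡ 6 (mod 11).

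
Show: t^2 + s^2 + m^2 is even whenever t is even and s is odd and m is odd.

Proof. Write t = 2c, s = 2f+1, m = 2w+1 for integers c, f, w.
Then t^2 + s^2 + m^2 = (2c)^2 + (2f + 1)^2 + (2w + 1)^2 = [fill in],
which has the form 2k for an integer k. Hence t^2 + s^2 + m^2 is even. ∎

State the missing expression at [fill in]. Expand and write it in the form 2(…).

2(2c^2 + 2f^2 + 2f + 2w^2 + 2w + 1)

(2c)^2 + (2f + 1)^2 + (2w + 1)^2 = 4c^2 + 4f^2 + 4f + 4w^2 + 4w + 2
= 2(2c^2 + 2f^2 + 2f + 2w^2 + 2w + 1).
Since 2c^2 + 2f^2 + 2f + 2w^2 + 2w + 1 is an integer, the sum of squares is of the form 2k for an integer k.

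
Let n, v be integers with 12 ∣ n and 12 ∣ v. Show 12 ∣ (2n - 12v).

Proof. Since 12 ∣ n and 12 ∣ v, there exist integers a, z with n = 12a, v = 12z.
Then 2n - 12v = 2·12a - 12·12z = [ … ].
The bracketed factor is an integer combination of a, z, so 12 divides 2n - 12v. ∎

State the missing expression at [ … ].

12(2a - 12z)

Each term has a factor of 12: 2·12a - 12·12z = 12·(2a - 12z).
Since 2a - 12z is an integer, 12 ∣ (2n - 12v).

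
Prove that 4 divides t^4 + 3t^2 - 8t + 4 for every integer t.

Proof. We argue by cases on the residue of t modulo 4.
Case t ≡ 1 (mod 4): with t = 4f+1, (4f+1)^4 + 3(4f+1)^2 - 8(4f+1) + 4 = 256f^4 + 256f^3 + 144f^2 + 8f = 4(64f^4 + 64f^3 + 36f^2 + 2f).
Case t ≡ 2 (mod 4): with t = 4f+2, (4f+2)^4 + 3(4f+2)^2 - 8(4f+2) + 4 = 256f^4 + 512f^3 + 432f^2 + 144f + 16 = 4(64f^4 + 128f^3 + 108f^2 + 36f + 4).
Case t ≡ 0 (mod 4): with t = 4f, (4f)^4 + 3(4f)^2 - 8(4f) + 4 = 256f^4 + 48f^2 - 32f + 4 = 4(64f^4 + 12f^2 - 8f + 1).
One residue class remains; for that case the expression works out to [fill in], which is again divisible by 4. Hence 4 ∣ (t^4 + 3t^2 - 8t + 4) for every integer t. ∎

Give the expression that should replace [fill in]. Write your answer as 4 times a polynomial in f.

The residues treated are {1, 2, 0}, so the missing case is t ≡ 3 (mod 4); write t = 4f+3.
Then (4f+3)^4 + 3(4f+3)^2 - 8(4f+3) + 4 = 256f^4 + 768f^3 + 912f^2 + 472f + 88 = 4(64f^4 + 192f^3 + 228f^2 + 118f + 22).

4(64f^4 + 192f^3 + 228f^2 + 118f + 22)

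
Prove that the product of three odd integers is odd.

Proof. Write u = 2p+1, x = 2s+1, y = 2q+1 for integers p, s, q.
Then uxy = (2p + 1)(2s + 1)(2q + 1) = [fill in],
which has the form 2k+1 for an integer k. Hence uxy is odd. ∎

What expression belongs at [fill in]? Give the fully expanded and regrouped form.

Expanding: (2p + 1)(2s + 1)(2q + 1) = 8pqs + 4pq + 4ps + 2p + 4qs + 2q + 2s + 1.
Every term except the constant is even, so this is 2(4pqs + 2pq + 2ps + p + 2qs + q + s) + 1,
and 4pqs + 2pq + 2ps + p + 2qs + q + s ∈ ℤ gives the required form.

2(4pqs + 2pq + 2ps + p + 2qs + q + s) + 1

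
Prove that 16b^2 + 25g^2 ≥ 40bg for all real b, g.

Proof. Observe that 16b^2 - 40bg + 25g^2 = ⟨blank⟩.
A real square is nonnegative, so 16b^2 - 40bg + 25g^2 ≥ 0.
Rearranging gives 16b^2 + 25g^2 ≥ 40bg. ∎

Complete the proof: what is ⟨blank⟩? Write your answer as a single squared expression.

16b^2 - 40bg + 25g^2 is a perfect-square trinomial: the outer terms are (4b)^2 and (5g)^2, and the cross term is -2·4b·5g.
So 16b^2 - 40bg + 25g^2 = (4b - 5g)^2 ≥ 0.

(4b - 5g)^2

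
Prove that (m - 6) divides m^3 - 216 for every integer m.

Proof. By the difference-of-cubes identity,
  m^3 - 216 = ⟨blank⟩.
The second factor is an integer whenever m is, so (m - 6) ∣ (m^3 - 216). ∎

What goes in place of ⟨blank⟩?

a^3 - b^3 = (a - b)(a^2 + ab + b^2). With a = m, b = 6:
m^3 - 216 = (m - 6)(m^2 + 6m + 36).

(m - 6)(m^2 + 6m + 36)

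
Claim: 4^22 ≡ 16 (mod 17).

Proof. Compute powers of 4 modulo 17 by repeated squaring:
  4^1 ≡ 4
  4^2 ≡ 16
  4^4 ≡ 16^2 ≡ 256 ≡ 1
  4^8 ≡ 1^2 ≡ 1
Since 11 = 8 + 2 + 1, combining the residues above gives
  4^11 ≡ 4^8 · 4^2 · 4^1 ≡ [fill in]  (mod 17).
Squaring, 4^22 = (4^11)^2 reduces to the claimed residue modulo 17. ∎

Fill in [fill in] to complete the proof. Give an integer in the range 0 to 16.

13

Multiply the listed residues: 1 · 16 · 4 = 16 → 64.
Reducing modulo 17: 64 = 3·17 + 13, so 4^11 ≡ 13.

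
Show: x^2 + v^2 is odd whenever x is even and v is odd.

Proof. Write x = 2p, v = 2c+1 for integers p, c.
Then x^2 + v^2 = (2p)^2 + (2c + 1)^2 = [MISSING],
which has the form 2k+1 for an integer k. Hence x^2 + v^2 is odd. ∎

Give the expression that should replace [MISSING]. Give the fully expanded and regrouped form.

2(2c^2 + 2c + 2p^2) + 1

Expanding: (2p)^2 + (2c + 1)^2 = 4c^2 + 4c + 4p^2 + 1.
Every term except the constant is even, so this is 2(2c^2 + 2c + 2p^2) + 1,
and 2c^2 + 2c + 2p^2 ∈ ℤ gives the required form.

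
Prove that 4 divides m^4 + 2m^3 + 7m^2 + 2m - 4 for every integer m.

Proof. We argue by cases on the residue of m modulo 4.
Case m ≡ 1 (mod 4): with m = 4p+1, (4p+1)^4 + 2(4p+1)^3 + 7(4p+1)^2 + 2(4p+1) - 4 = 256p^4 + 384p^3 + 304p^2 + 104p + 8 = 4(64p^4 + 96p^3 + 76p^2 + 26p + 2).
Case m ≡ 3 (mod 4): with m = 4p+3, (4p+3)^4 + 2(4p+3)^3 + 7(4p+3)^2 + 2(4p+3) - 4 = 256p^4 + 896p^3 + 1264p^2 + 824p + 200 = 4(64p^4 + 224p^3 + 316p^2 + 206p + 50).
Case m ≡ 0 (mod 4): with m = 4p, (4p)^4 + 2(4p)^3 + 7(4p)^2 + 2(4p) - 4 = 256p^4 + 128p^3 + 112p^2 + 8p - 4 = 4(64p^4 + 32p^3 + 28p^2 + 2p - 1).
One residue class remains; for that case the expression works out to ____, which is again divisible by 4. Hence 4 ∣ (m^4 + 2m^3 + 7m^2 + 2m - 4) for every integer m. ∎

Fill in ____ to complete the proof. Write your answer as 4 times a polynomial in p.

4(64p^4 + 160p^3 + 172p^2 + 86p + 15)

Only m ≡ 2 (mod 4) is unaccounted for. Put m = 4p+2:
(4p+2)^4 + 2(4p+2)^3 + 7(4p+2)^2 + 2(4p+2) - 4 expands to 256p^4 + 640p^3 + 688p^2 + 344p + 60,
and factoring out 4 leaves 4(64p^4 + 160p^3 + 172p^2 + 86p + 15).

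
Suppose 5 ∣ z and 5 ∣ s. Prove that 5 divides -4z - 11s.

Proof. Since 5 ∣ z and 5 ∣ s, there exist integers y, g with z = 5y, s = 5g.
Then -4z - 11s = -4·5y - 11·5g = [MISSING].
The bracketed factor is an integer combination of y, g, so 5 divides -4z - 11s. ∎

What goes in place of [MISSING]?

5(-11g - 4y)

Pull the common 5 out of every term: -4·5y - 11·5g = 5(-11g - 4y).
-11g - 4y is an integer, which exhibits the divisibility.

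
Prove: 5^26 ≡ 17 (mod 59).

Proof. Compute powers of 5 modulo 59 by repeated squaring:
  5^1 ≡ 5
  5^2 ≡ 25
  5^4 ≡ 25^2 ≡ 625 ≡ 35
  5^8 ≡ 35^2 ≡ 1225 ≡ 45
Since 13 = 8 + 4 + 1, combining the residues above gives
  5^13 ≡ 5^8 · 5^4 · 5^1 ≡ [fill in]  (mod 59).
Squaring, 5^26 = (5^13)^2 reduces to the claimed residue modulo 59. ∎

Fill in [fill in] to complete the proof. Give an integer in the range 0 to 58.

28

5^8 · 5^4 · 5^1 ≡ 45 · 35 · 5 = 7875.
7875 mod 59 = 28, so 5^13 ≡ 28 (mod 59).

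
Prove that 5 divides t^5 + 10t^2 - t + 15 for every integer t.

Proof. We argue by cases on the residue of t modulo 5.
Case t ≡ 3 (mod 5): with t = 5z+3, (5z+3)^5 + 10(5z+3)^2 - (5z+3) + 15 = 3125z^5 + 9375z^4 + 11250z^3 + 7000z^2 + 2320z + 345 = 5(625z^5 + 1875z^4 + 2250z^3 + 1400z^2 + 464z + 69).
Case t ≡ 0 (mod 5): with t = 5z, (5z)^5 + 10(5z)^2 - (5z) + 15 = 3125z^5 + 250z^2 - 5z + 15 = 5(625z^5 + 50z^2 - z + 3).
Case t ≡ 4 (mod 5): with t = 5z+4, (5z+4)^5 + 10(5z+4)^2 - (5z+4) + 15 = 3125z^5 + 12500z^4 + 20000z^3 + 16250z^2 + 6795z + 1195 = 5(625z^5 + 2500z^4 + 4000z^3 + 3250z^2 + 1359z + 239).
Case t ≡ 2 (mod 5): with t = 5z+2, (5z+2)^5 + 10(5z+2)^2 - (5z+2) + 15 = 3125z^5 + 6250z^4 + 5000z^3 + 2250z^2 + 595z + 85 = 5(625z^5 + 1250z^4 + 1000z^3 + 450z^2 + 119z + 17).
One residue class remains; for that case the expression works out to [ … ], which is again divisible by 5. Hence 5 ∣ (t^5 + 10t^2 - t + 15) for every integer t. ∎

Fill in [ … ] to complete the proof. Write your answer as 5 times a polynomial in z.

5(625z^5 + 625z^4 + 250z^3 + 100z^2 + 24z + 5)

Only t ≡ 1 (mod 5) is unaccounted for. Put t = 5z+1:
(5z+1)^5 + 10(5z+1)^2 - (5z+1) + 15 expands to 3125z^5 + 3125z^4 + 1250z^3 + 500z^2 + 120z + 25,
and factoring out 5 leaves 5(625z^5 + 625z^4 + 250z^3 + 100z^2 + 24z + 5).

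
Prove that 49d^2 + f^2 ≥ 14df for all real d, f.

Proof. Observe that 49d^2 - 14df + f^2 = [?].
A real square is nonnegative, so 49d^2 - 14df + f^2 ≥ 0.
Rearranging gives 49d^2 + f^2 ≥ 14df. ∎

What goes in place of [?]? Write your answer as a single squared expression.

The leading and trailing coefficients are 7^2 and 1^2, and 14 = 2·7·1, so the trinomial is (7d - f)^2.
Hence 49d^2 - 14df + f^2 ≥ 0.

(7d - f)^2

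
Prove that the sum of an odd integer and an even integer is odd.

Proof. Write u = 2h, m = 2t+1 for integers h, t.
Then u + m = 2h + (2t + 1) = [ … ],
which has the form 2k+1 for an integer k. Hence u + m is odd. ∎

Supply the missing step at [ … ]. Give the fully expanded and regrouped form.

2h + (2t + 1) = 2h + 2t + 1
= 2(h + t) + 1.
Since h + t is an integer, the sum is of the form 2k+1 for an integer k.

2(h + t) + 1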